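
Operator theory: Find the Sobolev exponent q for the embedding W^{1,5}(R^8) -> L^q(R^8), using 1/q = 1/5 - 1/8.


Using the Sobolev embedding formula: 1/q = 1/p - k/n
1/q = 1/5 - 1/8 = 3/40
q = 1/(3/40) = 40/3 = 13.3333

13.3333


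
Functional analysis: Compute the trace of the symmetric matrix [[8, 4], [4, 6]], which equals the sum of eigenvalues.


For a self-adjoint (symmetric) matrix, the eigenvalues are real.
The sum of eigenvalues equals the trace of the matrix.
trace = 8 + 6 = 14

14


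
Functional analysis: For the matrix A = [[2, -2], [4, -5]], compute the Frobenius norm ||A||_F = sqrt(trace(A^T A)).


||A||_F^2 = sum a_ij^2
= 2^2 + (-2)^2 + 4^2 + (-5)^2
= 4 + 4 + 16 + 25 = 49
||A||_F = sqrt(49) = 7.0000

7.0000


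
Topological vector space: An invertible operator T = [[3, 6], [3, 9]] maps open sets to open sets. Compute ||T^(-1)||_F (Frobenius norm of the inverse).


det(T) = 3*9 - 6*3 = 9
T^(-1) = (1/9) * [[9, -6], [-3, 3]] = [[1.0000, -0.6667], [-0.3333, 0.3333]]
||T^(-1)||_F^2 = 1.0000^2 + (-0.6667)^2 + (-0.3333)^2 + 0.3333^2 = 1.6667
||T^(-1)||_F = sqrt(1.6667) = 1.2910

1.2910


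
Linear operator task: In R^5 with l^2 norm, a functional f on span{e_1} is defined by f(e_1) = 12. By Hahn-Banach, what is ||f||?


The norm of f is given by ||f|| = sup_{||x||=1} |f(x)|.
On span{e_1}, ||e_1|| = 1, so ||f|| = |f(e_1)| / ||e_1||
= |12| / 1 = 12.0000

12.0000


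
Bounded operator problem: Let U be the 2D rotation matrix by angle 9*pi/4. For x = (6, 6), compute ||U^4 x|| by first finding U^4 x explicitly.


U is a rotation by theta = 9*pi/4
U^4 = rotation by 4*theta = 36*pi/4 = 4*pi/4 (mod 2*pi)
cos(4*pi/4) = -1.0000, sin(4*pi/4) = 0.0000
U^4 x = (-1.0000 * 6 - 0.0000 * 6, 0.0000 * 6 + -1.0000 * 6)
= (-6.0000, -6.0000)
||U^4 x|| = sqrt((-6.0000)^2 + (-6.0000)^2) = sqrt(72.0000) = 8.4853

8.4853


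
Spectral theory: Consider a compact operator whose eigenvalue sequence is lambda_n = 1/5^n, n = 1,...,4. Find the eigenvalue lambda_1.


The eigenvalue formula gives lambda_1 = 1/5^1
= 1/5
= 0.2000

0.2000


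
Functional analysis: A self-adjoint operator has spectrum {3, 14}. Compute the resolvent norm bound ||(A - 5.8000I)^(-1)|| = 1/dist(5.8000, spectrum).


dist(5.8000, {3, 14}) = min(|5.8000 - 3|, |5.8000 - 14|)
= min(2.8000, 8.2000) = 2.8000
Resolvent bound = 1/2.8000 = 0.3571

0.3571


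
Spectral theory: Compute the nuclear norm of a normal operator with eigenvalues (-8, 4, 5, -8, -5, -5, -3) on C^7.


For a normal operator, singular values equal |eigenvalues|.
Trace norm = sum |lambda_i| = 8 + 4 + 5 + 8 + 5 + 5 + 3
= 38

38


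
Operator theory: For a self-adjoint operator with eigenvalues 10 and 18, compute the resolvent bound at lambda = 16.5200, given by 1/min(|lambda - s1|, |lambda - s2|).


dist(16.5200, {10, 18}) = min(|16.5200 - 10|, |16.5200 - 18|)
= min(6.5200, 1.4800) = 1.4800
Resolvent bound = 1/1.4800 = 0.6757

0.6757


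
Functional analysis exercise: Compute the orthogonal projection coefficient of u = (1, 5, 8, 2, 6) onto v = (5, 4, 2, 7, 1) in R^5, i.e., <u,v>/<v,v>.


Computing <u,v> = 1*5 + 5*4 + 8*2 + 2*7 + 6*1 = 61
Computing <v,v> = 5^2 + 4^2 + 2^2 + 7^2 + 1^2 = 95
Projection coefficient = 61/95 = 0.6421

0.6421


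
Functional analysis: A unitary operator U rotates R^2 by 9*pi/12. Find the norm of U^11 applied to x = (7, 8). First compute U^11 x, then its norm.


U is a rotation by theta = 9*pi/12
U^11 = rotation by 11*theta = 99*pi/12 = 3*pi/12 (mod 2*pi)
cos(3*pi/12) = 0.7071, sin(3*pi/12) = 0.7071
U^11 x = (0.7071 * 7 - 0.7071 * 8, 0.7071 * 7 + 0.7071 * 8)
= (-0.7071, 10.6066)
||U^11 x|| = sqrt((-0.7071)^2 + 10.6066^2) = sqrt(113.0000) = 10.6301

10.6301


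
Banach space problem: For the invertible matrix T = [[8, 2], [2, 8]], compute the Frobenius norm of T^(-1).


det(T) = 8*8 - 2*2 = 60
T^(-1) = (1/60) * [[8, -2], [-2, 8]] = [[0.1333, -0.0333], [-0.0333, 0.1333]]
||T^(-1)||_F^2 = 0.1333^2 + (-0.0333)^2 + (-0.0333)^2 + 0.1333^2 = 0.0378
||T^(-1)||_F = sqrt(0.0378) = 0.1944

0.1944


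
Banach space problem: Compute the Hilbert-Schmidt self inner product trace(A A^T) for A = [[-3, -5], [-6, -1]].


trace(A * A^T) = sum of squares of all entries
= (-3)^2 + (-5)^2 + (-6)^2 + (-1)^2
= 9 + 25 + 36 + 1
= 71

71


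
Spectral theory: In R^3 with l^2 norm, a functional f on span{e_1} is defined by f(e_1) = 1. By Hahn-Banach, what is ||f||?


The norm of f is given by ||f|| = sup_{||x||=1} |f(x)|.
On span{e_1}, ||e_1|| = 1, so ||f|| = |f(e_1)| / ||e_1||
= |1| / 1 = 1.0000

1.0000


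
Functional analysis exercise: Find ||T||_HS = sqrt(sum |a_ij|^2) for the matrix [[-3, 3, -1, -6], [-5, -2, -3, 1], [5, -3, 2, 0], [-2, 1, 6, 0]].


The Hilbert-Schmidt norm is sqrt(sum of squares of all entries).
Sum of squares = (-3)^2 + 3^2 + (-1)^2 + (-6)^2 + (-5)^2 + (-2)^2 + (-3)^2 + 1^2 + 5^2 + (-3)^2 + 2^2 + 0^2 + (-2)^2 + 1^2 + 6^2 + 0^2
= 9 + 9 + 1 + 36 + 25 + 4 + 9 + 1 + 25 + 9 + 4 + 0 + 4 + 1 + 36 + 0 = 173
||T||_HS = sqrt(173) = 13.1529

13.1529


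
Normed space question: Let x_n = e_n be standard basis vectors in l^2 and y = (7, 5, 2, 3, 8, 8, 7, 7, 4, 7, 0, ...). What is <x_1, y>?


x_1 = e_1 is the standard basis vector with 1 in position 1.
<x_1, y> = y_1 = 7
As n -> infinity, <x_n, y> -> 0, confirming weak convergence of (x_n) to 0.

7


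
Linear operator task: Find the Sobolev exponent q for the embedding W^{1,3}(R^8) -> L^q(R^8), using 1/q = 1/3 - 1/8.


Using the Sobolev embedding formula: 1/q = 1/p - k/n
1/q = 1/3 - 1/8 = 5/24
q = 1/(5/24) = 24/5 = 4.8000

4.8000


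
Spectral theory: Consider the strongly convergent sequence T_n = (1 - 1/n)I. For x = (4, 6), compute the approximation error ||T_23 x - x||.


T_23 x - x = (1 - 1/23)x - x = -x/23
||x|| = sqrt(52) = 7.2111
||T_23 x - x|| = ||x||/23 = 7.2111/23 = 0.3135

0.3135


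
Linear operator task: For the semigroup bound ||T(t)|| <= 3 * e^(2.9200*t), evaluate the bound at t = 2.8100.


||T(2.8100)|| <= 3 * exp(2.9200 * 2.8100)
= 3 * exp(8.2052)
= 3 * 3659.9326
= 10979.7977

10979.7977


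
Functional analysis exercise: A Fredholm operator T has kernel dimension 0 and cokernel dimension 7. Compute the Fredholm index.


The Fredholm index is defined as ind(T) = dim(ker T) - dim(coker T)
= 0 - 7
= -7

-7


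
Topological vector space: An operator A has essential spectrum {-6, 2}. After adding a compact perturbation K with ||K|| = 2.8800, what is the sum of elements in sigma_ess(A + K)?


By Weyl's theorem, the essential spectrum is invariant under compact perturbations.
sigma_ess(A + K) = sigma_ess(A) = {-6, 2}
Sum = -6 + 2 = -4

-4


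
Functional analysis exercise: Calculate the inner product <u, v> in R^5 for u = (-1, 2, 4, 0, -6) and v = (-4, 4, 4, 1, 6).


Computing the standard inner product <u, v> = sum u_i * v_i
= -1*-4 + 2*4 + 4*4 + 0*1 + -6*6
= 4 + 8 + 16 + 0 + -36
= -8

-8


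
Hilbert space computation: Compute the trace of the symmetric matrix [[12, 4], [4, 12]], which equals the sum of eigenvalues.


For a self-adjoint (symmetric) matrix, the eigenvalues are real.
The sum of eigenvalues equals the trace of the matrix.
trace = 12 + 12 = 24

24


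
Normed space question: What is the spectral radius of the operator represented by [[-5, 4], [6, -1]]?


For a 2x2 matrix, eigenvalues satisfy lambda^2 - (trace)*lambda + det = 0
trace = -5 + -1 = -6
det = -5*-1 - 4*6 = -19
discriminant = (-6)^2 - 4*(-19) = 112
spectral radius = max |eigenvalue| = 8.2915

8.2915


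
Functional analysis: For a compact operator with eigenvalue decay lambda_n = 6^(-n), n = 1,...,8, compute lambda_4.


The eigenvalue formula gives lambda_4 = 1/6^4
= 1/1296
= 7.7160e-04

7.7160e-04


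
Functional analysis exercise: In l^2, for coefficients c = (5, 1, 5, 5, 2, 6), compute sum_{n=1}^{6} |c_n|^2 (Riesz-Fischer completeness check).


sum |c_n|^2 = 5^2 + 1^2 + 5^2 + 5^2 + 2^2 + 6^2
= 25 + 1 + 25 + 25 + 4 + 36
= 116

116


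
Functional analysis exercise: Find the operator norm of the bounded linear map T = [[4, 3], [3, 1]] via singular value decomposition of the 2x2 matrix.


A^T A = [[25, 15], [15, 10]]
trace(A^T A) = 35, det(A^T A) = 25
discriminant = 35^2 - 4*25 = 1125
Largest eigenvalue of A^T A = (trace + sqrt(disc))/2 = 34.2705
||T|| = sqrt(34.2705) = 5.8541

5.8541


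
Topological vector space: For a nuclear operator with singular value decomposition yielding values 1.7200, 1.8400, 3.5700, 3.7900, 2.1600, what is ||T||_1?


The nuclear norm is the sum of all singular values.
||T||_1 = 1.7200 + 1.8400 + 3.5700 + 3.7900 + 2.1600
= 13.0800

13.0800


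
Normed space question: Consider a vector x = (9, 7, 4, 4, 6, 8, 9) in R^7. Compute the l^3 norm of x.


The l^3 norm = (sum |x_i|^3)^(1/3)
Sum of 3th powers = 729 + 343 + 64 + 64 + 216 + 512 + 729 = 2657
||x||_3 = (2657)^(1/3) = 13.8504

13.8504


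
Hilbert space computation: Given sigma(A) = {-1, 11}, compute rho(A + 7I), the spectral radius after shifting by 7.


Spectrum of A + 7I = {6, 18}
Spectral radius = max |lambda| over the shifted spectrum
= max(6, 18) = 18

18


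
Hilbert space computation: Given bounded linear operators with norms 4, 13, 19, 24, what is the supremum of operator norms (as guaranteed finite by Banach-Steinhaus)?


By the Uniform Boundedness Principle, the supremum of norms is finite.
sup_k ||T_k|| = max(4, 13, 19, 24) = 24

24


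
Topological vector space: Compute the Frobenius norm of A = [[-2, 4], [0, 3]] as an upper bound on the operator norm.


||A||_F^2 = sum a_ij^2
= (-2)^2 + 4^2 + 0^2 + 3^2
= 4 + 16 + 0 + 9 = 29
||A||_F = sqrt(29) = 5.3852

5.3852


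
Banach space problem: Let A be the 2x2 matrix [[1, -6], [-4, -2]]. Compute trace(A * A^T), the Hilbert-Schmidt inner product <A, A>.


trace(A * A^T) = sum of squares of all entries
= 1^2 + (-6)^2 + (-4)^2 + (-2)^2
= 1 + 36 + 16 + 4
= 57

57


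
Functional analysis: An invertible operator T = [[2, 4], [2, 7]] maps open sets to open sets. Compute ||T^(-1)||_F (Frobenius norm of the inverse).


det(T) = 2*7 - 4*2 = 6
T^(-1) = (1/6) * [[7, -4], [-2, 2]] = [[1.1667, -0.6667], [-0.3333, 0.3333]]
||T^(-1)||_F^2 = 1.1667^2 + (-0.6667)^2 + (-0.3333)^2 + 0.3333^2 = 2.0278
||T^(-1)||_F = sqrt(2.0278) = 1.4240

1.4240


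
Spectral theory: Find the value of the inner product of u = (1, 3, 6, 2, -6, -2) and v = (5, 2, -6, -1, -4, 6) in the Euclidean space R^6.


Computing the standard inner product <u, v> = sum u_i * v_i
= 1*5 + 3*2 + 6*-6 + 2*-1 + -6*-4 + -2*6
= 5 + 6 + -36 + -2 + 24 + -12
= -15

-15


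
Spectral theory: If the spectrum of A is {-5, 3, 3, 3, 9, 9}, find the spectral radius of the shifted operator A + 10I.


Spectrum of A + 10I = {5, 13, 13, 13, 19, 19}
Spectral radius = max |lambda| over the shifted spectrum
= max(5, 13, 13, 13, 19, 19) = 19

19


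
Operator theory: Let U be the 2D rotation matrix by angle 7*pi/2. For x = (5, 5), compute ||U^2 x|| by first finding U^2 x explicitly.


U is a rotation by theta = 7*pi/2
U^2 = rotation by 2*theta = 14*pi/2 = 2*pi/2 (mod 2*pi)
cos(2*pi/2) = -1.0000, sin(2*pi/2) = 0.0000
U^2 x = (-1.0000 * 5 - 0.0000 * 5, 0.0000 * 5 + -1.0000 * 5)
= (-5.0000, -5.0000)
||U^2 x|| = sqrt((-5.0000)^2 + (-5.0000)^2) = sqrt(50.0000) = 7.0711

7.0711


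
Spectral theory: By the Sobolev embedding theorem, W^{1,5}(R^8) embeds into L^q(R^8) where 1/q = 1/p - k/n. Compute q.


Using the Sobolev embedding formula: 1/q = 1/p - k/n
1/q = 1/5 - 1/8 = 3/40
q = 1/(3/40) = 40/3 = 13.3333

13.3333


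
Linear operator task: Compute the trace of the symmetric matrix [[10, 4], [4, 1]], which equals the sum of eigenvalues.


For a self-adjoint (symmetric) matrix, the eigenvalues are real.
The sum of eigenvalues equals the trace of the matrix.
trace = 10 + 1 = 11

11


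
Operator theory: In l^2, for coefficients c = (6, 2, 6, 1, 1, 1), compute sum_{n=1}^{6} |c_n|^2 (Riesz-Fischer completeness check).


sum |c_n|^2 = 6^2 + 2^2 + 6^2 + 1^2 + 1^2 + 1^2
= 36 + 4 + 36 + 1 + 1 + 1
= 79

79


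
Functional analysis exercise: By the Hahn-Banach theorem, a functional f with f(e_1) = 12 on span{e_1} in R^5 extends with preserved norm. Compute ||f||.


The norm of f is given by ||f|| = sup_{||x||=1} |f(x)|.
On span{e_1}, ||e_1|| = 1, so ||f|| = |f(e_1)| / ||e_1||
= |12| / 1 = 12.0000

12.0000


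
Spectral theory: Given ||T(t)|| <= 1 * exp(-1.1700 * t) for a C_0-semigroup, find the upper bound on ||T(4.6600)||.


||T(4.6600)|| <= 1 * exp(-1.1700 * 4.6600)
= 1 * exp(-5.4522)
= 1 * 0.0043
= 0.0043

0.0043


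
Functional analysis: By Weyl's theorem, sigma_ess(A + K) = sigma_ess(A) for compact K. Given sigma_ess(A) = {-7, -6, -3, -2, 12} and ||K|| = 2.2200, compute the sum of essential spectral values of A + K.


By Weyl's theorem, the essential spectrum is invariant under compact perturbations.
sigma_ess(A + K) = sigma_ess(A) = {-7, -6, -3, -2, 12}
Sum = -7 + -6 + -3 + -2 + 12 = -6

-6


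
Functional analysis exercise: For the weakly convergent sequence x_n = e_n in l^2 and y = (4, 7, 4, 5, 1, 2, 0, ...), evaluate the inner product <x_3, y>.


x_3 = e_3 is the standard basis vector with 1 in position 3.
<x_3, y> = y_3 = 4
As n -> infinity, <x_n, y> -> 0, confirming weak convergence of (x_n) to 0.

4


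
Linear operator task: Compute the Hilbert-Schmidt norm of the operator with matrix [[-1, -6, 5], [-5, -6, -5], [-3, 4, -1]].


The Hilbert-Schmidt norm is sqrt(sum of squares of all entries).
Sum of squares = (-1)^2 + (-6)^2 + 5^2 + (-5)^2 + (-6)^2 + (-5)^2 + (-3)^2 + 4^2 + (-1)^2
= 1 + 36 + 25 + 25 + 36 + 25 + 9 + 16 + 1 = 174
||T||_HS = sqrt(174) = 13.1909

13.1909


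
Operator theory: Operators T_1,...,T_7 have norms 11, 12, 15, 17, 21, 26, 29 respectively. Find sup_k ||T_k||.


By the Uniform Boundedness Principle, the supremum of norms is finite.
sup_k ||T_k|| = max(11, 12, 15, 17, 21, 26, 29) = 29

29


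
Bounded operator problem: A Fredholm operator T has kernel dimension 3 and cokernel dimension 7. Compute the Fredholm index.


The Fredholm index is defined as ind(T) = dim(ker T) - dim(coker T)
= 3 - 7
= -4

-4


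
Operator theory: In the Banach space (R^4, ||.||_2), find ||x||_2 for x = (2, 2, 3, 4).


The l^2 norm = (sum |x_i|^2)^(1/2)
Sum of 2th powers = 4 + 4 + 9 + 16 = 33
||x||_2 = (33)^(1/2) = 5.7446

5.7446


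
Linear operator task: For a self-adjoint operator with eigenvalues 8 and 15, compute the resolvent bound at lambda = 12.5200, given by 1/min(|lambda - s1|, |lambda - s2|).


dist(12.5200, {8, 15}) = min(|12.5200 - 8|, |12.5200 - 15|)
= min(4.5200, 2.4800) = 2.4800
Resolvent bound = 1/2.4800 = 0.4032

0.4032


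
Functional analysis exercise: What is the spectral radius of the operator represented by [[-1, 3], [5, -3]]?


For a 2x2 matrix, eigenvalues satisfy lambda^2 - (trace)*lambda + det = 0
trace = -1 + -3 = -4
det = -1*-3 - 3*5 = -12
discriminant = (-4)^2 - 4*(-12) = 64
spectral radius = max |eigenvalue| = 6.0000

6.0000


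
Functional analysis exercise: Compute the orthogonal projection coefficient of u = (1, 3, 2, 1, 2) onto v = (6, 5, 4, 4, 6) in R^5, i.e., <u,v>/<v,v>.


Computing <u,v> = 1*6 + 3*5 + 2*4 + 1*4 + 2*6 = 45
Computing <v,v> = 6^2 + 5^2 + 4^2 + 4^2 + 6^2 = 129
Projection coefficient = 45/129 = 0.3488

0.3488


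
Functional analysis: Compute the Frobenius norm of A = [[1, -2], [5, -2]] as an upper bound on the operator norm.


||A||_F^2 = sum a_ij^2
= 1^2 + (-2)^2 + 5^2 + (-2)^2
= 1 + 4 + 25 + 4 = 34
||A||_F = sqrt(34) = 5.8310

5.8310


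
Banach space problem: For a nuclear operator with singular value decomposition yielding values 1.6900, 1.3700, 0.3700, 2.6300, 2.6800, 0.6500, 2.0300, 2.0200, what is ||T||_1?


The nuclear norm is the sum of all singular values.
||T||_1 = 1.6900 + 1.3700 + 0.3700 + 2.6300 + 2.6800 + 0.6500 + 2.0300 + 2.0200
= 13.4400

13.4400


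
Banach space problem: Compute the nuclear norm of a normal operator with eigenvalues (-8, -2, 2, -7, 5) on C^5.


For a normal operator, singular values equal |eigenvalues|.
Trace norm = sum |lambda_i| = 8 + 2 + 2 + 7 + 5
= 24

24


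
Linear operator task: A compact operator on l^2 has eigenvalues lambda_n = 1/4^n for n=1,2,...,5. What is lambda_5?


The eigenvalue formula gives lambda_5 = 1/4^5
= 1/1024
= 9.7656e-04

9.7656e-04


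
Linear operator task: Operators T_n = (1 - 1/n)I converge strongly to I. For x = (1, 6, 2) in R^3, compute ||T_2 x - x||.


T_2 x - x = (1 - 1/2)x - x = -x/2
||x|| = sqrt(41) = 6.4031
||T_2 x - x|| = ||x||/2 = 6.4031/2 = 3.2016

3.2016


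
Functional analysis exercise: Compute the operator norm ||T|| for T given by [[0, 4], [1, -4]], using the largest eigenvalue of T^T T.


A^T A = [[1, -4], [-4, 32]]
trace(A^T A) = 33, det(A^T A) = 16
discriminant = 33^2 - 4*16 = 1025
Largest eigenvalue of A^T A = (trace + sqrt(disc))/2 = 32.5078
||T|| = sqrt(32.5078) = 5.7016

5.7016


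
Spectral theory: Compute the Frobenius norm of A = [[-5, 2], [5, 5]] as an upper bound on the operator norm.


||A||_F^2 = sum a_ij^2
= (-5)^2 + 2^2 + 5^2 + 5^2
= 25 + 4 + 25 + 25 = 79
||A||_F = sqrt(79) = 8.8882

8.8882


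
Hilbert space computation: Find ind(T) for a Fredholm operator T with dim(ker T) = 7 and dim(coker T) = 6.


The Fredholm index is defined as ind(T) = dim(ker T) - dim(coker T)
= 7 - 6
= 1

1


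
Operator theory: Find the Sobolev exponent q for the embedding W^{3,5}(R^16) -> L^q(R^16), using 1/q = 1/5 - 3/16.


Using the Sobolev embedding formula: 1/q = 1/p - k/n
1/q = 1/5 - 3/16 = 1/80
q = 1/(1/80) = 80

80.0000


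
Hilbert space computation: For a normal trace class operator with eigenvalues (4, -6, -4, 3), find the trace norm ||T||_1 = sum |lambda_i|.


For a normal operator, singular values equal |eigenvalues|.
Trace norm = sum |lambda_i| = 4 + 6 + 4 + 3
= 17

17


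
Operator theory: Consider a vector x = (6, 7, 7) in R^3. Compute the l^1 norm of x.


The l^1 norm equals the sum of absolute values of all components.
||x||_1 = 6 + 7 + 7
= 20

20.0000


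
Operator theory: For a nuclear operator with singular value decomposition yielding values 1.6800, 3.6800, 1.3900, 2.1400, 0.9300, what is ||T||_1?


The nuclear norm is the sum of all singular values.
||T||_1 = 1.6800 + 3.6800 + 1.3900 + 2.1400 + 0.9300
= 9.8200

9.8200


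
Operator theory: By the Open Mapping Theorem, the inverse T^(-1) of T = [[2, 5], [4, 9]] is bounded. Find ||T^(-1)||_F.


det(T) = 2*9 - 5*4 = -2
T^(-1) = (1/-2) * [[9, -5], [-4, 2]] = [[-4.5000, 2.5000], [2.0000, -1.0000]]
||T^(-1)||_F^2 = (-4.5000)^2 + 2.5000^2 + 2.0000^2 + (-1.0000)^2 = 31.5000
||T^(-1)||_F = sqrt(31.5000) = 5.6125

5.6125


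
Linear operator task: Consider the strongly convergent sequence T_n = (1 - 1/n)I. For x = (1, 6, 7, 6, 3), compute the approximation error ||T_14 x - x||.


T_14 x - x = (1 - 1/14)x - x = -x/14
||x|| = sqrt(131) = 11.4455
||T_14 x - x|| = ||x||/14 = 11.4455/14 = 0.8175

0.8175


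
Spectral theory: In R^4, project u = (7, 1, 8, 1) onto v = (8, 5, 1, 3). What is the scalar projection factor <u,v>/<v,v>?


Computing <u,v> = 7*8 + 1*5 + 8*1 + 1*3 = 72
Computing <v,v> = 8^2 + 5^2 + 1^2 + 3^2 = 99
Projection coefficient = 72/99 = 0.7273

0.7273


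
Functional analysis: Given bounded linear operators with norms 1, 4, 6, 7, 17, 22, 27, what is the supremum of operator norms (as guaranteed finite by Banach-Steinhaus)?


By the Uniform Boundedness Principle, the supremum of norms is finite.
sup_k ||T_k|| = max(1, 4, 6, 7, 17, 22, 27) = 27

27


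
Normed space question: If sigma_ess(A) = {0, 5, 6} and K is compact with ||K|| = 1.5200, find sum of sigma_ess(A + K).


By Weyl's theorem, the essential spectrum is invariant under compact perturbations.
sigma_ess(A + K) = sigma_ess(A) = {0, 5, 6}
Sum = 0 + 5 + 6 = 11

11


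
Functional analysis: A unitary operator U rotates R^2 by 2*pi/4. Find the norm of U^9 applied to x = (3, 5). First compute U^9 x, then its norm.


U is a rotation by theta = 2*pi/4
U^9 = rotation by 9*theta = 18*pi/4 = 2*pi/4 (mod 2*pi)
cos(2*pi/4) = 0.0000, sin(2*pi/4) = 1.0000
U^9 x = (0.0000 * 3 - 1.0000 * 5, 1.0000 * 3 + 0.0000 * 5)
= (-5.0000, 3.0000)
||U^9 x|| = sqrt((-5.0000)^2 + 3.0000^2) = sqrt(34.0000) = 5.8310

5.8310


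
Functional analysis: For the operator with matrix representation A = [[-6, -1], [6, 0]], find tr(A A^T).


trace(A * A^T) = sum of squares of all entries
= (-6)^2 + (-1)^2 + 6^2 + 0^2
= 36 + 1 + 36 + 0
= 73

73


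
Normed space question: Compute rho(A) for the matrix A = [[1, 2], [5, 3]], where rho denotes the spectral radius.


For a 2x2 matrix, eigenvalues satisfy lambda^2 - (trace)*lambda + det = 0
trace = 1 + 3 = 4
det = 1*3 - 2*5 = -7
discriminant = 4^2 - 4*(-7) = 44
spectral radius = max |eigenvalue| = 5.3166

5.3166


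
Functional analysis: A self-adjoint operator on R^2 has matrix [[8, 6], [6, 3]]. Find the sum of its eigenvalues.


For a self-adjoint (symmetric) matrix, the eigenvalues are real.
The sum of eigenvalues equals the trace of the matrix.
trace = 8 + 3 = 11

11


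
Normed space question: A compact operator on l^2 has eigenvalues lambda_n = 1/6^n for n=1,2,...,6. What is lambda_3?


The eigenvalue formula gives lambda_3 = 1/6^3
= 1/216
= 0.0046

0.0046


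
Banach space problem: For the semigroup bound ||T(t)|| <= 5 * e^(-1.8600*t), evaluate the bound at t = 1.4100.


||T(1.4100)|| <= 5 * exp(-1.8600 * 1.4100)
= 5 * exp(-2.6226)
= 5 * 0.0726
= 0.3631

0.3631


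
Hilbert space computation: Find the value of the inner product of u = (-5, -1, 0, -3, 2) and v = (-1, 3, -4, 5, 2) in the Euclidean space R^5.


Computing the standard inner product <u, v> = sum u_i * v_i
= -5*-1 + -1*3 + 0*-4 + -3*5 + 2*2
= 5 + -3 + 0 + -15 + 4
= -9

-9


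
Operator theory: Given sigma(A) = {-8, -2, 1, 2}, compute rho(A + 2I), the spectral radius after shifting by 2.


Spectrum of A + 2I = {-6, 0, 3, 4}
Spectral radius = max |lambda| over the shifted spectrum
= max(6, 0, 3, 4) = 6

6


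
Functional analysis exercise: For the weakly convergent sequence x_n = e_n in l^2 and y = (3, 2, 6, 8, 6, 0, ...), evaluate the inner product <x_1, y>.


x_1 = e_1 is the standard basis vector with 1 in position 1.
<x_1, y> = y_1 = 3
As n -> infinity, <x_n, y> -> 0, confirming weak convergence of (x_n) to 0.

3


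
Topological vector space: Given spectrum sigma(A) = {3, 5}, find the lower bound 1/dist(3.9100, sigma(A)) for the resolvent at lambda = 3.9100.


dist(3.9100, {3, 5}) = min(|3.9100 - 3|, |3.9100 - 5|)
= min(0.9100, 1.0900) = 0.9100
Resolvent bound = 1/0.9100 = 1.0989

1.0989


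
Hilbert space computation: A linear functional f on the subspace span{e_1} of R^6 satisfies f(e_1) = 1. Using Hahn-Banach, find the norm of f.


The norm of f is given by ||f|| = sup_{||x||=1} |f(x)|.
On span{e_1}, ||e_1|| = 1, so ||f|| = |f(e_1)| / ||e_1||
= |1| / 1 = 1.0000

1.0000


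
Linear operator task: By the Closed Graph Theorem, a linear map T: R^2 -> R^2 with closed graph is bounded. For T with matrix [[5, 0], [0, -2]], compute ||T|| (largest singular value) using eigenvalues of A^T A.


A^T A = [[25, 0], [0, 4]]
trace(A^T A) = 29, det(A^T A) = 100
discriminant = 29^2 - 4*100 = 441
Largest eigenvalue of A^T A = (trace + sqrt(disc))/2 = 25.0000
||T|| = sqrt(25.0000) = 5.0000

5.0000


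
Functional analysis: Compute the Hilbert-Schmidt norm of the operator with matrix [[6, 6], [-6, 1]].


The Hilbert-Schmidt norm is sqrt(sum of squares of all entries).
Sum of squares = 6^2 + 6^2 + (-6)^2 + 1^2
= 36 + 36 + 36 + 1 = 109
||T||_HS = sqrt(109) = 10.4403

10.4403


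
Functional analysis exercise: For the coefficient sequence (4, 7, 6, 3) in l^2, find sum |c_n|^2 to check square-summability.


sum |c_n|^2 = 4^2 + 7^2 + 6^2 + 3^2
= 16 + 49 + 36 + 9
= 110

110


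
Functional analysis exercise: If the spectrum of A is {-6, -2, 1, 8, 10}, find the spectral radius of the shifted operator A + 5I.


Spectrum of A + 5I = {-1, 3, 6, 13, 15}
Spectral radius = max |lambda| over the shifted spectrum
= max(1, 3, 6, 13, 15) = 15

15


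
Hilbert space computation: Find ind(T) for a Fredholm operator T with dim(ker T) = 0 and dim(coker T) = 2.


The Fredholm index is defined as ind(T) = dim(ker T) - dim(coker T)
= 0 - 2
= -2

-2


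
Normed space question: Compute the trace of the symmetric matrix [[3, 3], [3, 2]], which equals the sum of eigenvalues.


For a self-adjoint (symmetric) matrix, the eigenvalues are real.
The sum of eigenvalues equals the trace of the matrix.
trace = 3 + 2 = 5

5


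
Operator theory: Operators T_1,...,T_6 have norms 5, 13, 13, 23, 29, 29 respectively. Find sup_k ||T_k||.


By the Uniform Boundedness Principle, the supremum of norms is finite.
sup_k ||T_k|| = max(5, 13, 13, 23, 29, 29) = 29

29


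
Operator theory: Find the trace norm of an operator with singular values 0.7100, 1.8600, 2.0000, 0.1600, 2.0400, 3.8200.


The nuclear norm is the sum of all singular values.
||T||_1 = 0.7100 + 1.8600 + 2.0000 + 0.1600 + 2.0400 + 3.8200
= 10.5900

10.5900


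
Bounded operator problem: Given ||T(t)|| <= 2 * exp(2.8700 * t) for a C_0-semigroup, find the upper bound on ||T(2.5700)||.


||T(2.5700)|| <= 2 * exp(2.8700 * 2.5700)
= 2 * exp(7.3759)
= 2 * 1597.0285
= 3194.0570

3194.0570


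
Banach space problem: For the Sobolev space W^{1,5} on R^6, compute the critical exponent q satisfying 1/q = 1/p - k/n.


Using the Sobolev embedding formula: 1/q = 1/p - k/n
1/q = 1/5 - 1/6 = 1/30
q = 1/(1/30) = 30

30.0000


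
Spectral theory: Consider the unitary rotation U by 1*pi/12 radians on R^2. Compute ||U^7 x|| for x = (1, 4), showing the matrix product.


U is a rotation by theta = 1*pi/12
U^7 = rotation by 7*theta = 7*pi/12
cos(7*pi/12) = -0.2588, sin(7*pi/12) = 0.9659
U^7 x = (-0.2588 * 1 - 0.9659 * 4, 0.9659 * 1 + -0.2588 * 4)
= (-4.1225, -0.0694)
||U^7 x|| = sqrt((-4.1225)^2 + (-0.0694)^2) = sqrt(17.0000) = 4.1231

4.1231


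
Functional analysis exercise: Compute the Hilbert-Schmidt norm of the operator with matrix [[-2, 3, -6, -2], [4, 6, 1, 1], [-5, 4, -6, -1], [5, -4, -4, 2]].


The Hilbert-Schmidt norm is sqrt(sum of squares of all entries).
Sum of squares = (-2)^2 + 3^2 + (-6)^2 + (-2)^2 + 4^2 + 6^2 + 1^2 + 1^2 + (-5)^2 + 4^2 + (-6)^2 + (-1)^2 + 5^2 + (-4)^2 + (-4)^2 + 2^2
= 4 + 9 + 36 + 4 + 16 + 36 + 1 + 1 + 25 + 16 + 36 + 1 + 25 + 16 + 16 + 4 = 246
||T||_HS = sqrt(246) = 15.6844

15.6844


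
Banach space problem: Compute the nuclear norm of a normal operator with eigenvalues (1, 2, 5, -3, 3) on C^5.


For a normal operator, singular values equal |eigenvalues|.
Trace norm = sum |lambda_i| = 1 + 2 + 5 + 3 + 3
= 14

14


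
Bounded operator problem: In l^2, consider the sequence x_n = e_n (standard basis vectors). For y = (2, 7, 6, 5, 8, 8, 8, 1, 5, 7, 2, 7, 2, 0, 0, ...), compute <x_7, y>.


x_7 = e_7 is the standard basis vector with 1 in position 7.
<x_7, y> = y_7 = 8
As n -> infinity, <x_n, y> -> 0, confirming weak convergence of (x_n) to 0.

8


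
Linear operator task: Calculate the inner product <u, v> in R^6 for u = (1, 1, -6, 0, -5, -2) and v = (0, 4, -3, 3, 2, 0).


Computing the standard inner product <u, v> = sum u_i * v_i
= 1*0 + 1*4 + -6*-3 + 0*3 + -5*2 + -2*0
= 0 + 4 + 18 + 0 + -10 + 0
= 12

12


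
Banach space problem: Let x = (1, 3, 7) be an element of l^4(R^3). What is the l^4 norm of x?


The l^4 norm = (sum |x_i|^4)^(1/4)
Sum of 4th powers = 1 + 81 + 2401 = 2483
||x||_4 = (2483)^(1/4) = 7.0590

7.0590


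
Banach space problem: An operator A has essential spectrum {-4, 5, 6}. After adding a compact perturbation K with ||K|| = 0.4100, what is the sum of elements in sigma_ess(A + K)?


By Weyl's theorem, the essential spectrum is invariant under compact perturbations.
sigma_ess(A + K) = sigma_ess(A) = {-4, 5, 6}
Sum = -4 + 5 + 6 = 7

7


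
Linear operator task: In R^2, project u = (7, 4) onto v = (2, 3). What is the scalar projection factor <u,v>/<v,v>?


Computing <u,v> = 7*2 + 4*3 = 26
Computing <v,v> = 2^2 + 3^2 = 13
Projection coefficient = 26/13 = 2.0000

2.0000


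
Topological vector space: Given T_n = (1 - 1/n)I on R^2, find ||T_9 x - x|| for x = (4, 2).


T_9 x - x = (1 - 1/9)x - x = -x/9
||x|| = sqrt(20) = 4.4721
||T_9 x - x|| = ||x||/9 = 4.4721/9 = 0.4969

0.4969


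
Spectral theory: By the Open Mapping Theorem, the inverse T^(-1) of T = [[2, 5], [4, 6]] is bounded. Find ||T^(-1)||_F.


det(T) = 2*6 - 5*4 = -8
T^(-1) = (1/-8) * [[6, -5], [-4, 2]] = [[-0.7500, 0.6250], [0.5000, -0.2500]]
||T^(-1)||_F^2 = (-0.7500)^2 + 0.6250^2 + 0.5000^2 + (-0.2500)^2 = 1.2656
||T^(-1)||_F = sqrt(1.2656) = 1.1250

1.1250


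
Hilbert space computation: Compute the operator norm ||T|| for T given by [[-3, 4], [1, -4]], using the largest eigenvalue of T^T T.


A^T A = [[10, -16], [-16, 32]]
trace(A^T A) = 42, det(A^T A) = 64
discriminant = 42^2 - 4*64 = 1508
Largest eigenvalue of A^T A = (trace + sqrt(disc))/2 = 40.4165
||T|| = sqrt(40.4165) = 6.3574

6.3574


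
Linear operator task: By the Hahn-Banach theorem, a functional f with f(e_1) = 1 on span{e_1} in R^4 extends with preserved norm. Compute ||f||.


The norm of f is given by ||f|| = sup_{||x||=1} |f(x)|.
On span{e_1}, ||e_1|| = 1, so ||f|| = |f(e_1)| / ||e_1||
= |1| / 1 = 1.0000

1.0000


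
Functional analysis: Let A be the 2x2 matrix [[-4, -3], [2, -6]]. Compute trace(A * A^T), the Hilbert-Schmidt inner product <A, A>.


trace(A * A^T) = sum of squares of all entries
= (-4)^2 + (-3)^2 + 2^2 + (-6)^2
= 16 + 9 + 4 + 36
= 65

65


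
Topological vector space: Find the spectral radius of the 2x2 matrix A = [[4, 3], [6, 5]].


For a 2x2 matrix, eigenvalues satisfy lambda^2 - (trace)*lambda + det = 0
trace = 4 + 5 = 9
det = 4*5 - 3*6 = 2
discriminant = 9^2 - 4*(2) = 73
spectral radius = max |eigenvalue| = 8.7720

8.7720


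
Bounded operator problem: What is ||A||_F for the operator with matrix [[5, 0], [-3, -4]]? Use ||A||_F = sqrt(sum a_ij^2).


||A||_F^2 = sum a_ij^2
= 5^2 + 0^2 + (-3)^2 + (-4)^2
= 25 + 0 + 9 + 16 = 50
||A||_F = sqrt(50) = 7.0711

7.0711


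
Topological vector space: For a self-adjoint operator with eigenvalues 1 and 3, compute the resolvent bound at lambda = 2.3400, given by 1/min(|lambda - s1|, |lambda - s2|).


dist(2.3400, {1, 3}) = min(|2.3400 - 1|, |2.3400 - 3|)
= min(1.3400, 0.6600) = 0.6600
Resolvent bound = 1/0.6600 = 1.5152

1.5152


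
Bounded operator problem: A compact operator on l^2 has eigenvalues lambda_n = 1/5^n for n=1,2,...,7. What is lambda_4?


The eigenvalue formula gives lambda_4 = 1/5^4
= 1/625
= 0.0016

0.0016


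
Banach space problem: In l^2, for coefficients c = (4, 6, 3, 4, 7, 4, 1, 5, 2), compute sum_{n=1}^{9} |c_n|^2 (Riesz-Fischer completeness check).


sum |c_n|^2 = 4^2 + 6^2 + 3^2 + 4^2 + 7^2 + 4^2 + 1^2 + 5^2 + 2^2
= 16 + 36 + 9 + 16 + 49 + 16 + 1 + 25 + 4
= 172

172


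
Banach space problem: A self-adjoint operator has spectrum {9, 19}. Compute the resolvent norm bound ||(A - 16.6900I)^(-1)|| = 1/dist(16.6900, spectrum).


dist(16.6900, {9, 19}) = min(|16.6900 - 9|, |16.6900 - 19|)
= min(7.6900, 2.3100) = 2.3100
Resolvent bound = 1/2.3100 = 0.4329

0.4329


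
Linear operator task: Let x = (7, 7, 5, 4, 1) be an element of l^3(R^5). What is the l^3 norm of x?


The l^3 norm = (sum |x_i|^3)^(1/3)
Sum of 3th powers = 343 + 343 + 125 + 64 + 1 = 876
||x||_3 = (876)^(1/3) = 9.5683

9.5683


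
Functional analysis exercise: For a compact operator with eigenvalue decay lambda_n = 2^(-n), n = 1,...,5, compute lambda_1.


The eigenvalue formula gives lambda_1 = 1/2^1
= 1/2
= 0.5000

0.5000


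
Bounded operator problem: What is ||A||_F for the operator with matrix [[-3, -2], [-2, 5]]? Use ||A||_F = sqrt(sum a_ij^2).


||A||_F^2 = sum a_ij^2
= (-3)^2 + (-2)^2 + (-2)^2 + 5^2
= 9 + 4 + 4 + 25 = 42
||A||_F = sqrt(42) = 6.4807

6.4807


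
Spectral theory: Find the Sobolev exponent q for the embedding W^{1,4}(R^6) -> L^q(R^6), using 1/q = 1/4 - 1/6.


Using the Sobolev embedding formula: 1/q = 1/p - k/n
1/q = 1/4 - 1/6 = 1/12
q = 1/(1/12) = 12

12.0000


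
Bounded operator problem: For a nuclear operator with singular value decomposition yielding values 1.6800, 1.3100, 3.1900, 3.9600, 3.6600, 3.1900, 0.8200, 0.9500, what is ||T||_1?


The nuclear norm is the sum of all singular values.
||T||_1 = 1.6800 + 1.3100 + 3.1900 + 3.9600 + 3.6600 + 3.1900 + 0.8200 + 0.9500
= 18.7600

18.7600


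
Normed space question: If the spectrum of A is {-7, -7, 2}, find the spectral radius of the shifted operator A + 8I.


Spectrum of A + 8I = {1, 1, 10}
Spectral radius = max |lambda| over the shifted spectrum
= max(1, 1, 10) = 10

10


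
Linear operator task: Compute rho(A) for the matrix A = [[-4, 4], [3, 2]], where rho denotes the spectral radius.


For a 2x2 matrix, eigenvalues satisfy lambda^2 - (trace)*lambda + det = 0
trace = -4 + 2 = -2
det = -4*2 - 4*3 = -20
discriminant = (-2)^2 - 4*(-20) = 84
spectral radius = max |eigenvalue| = 5.5826

5.5826


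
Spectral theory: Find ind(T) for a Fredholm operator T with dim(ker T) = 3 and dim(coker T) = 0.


The Fredholm index is defined as ind(T) = dim(ker T) - dim(coker T)
= 3 - 0
= 3

3


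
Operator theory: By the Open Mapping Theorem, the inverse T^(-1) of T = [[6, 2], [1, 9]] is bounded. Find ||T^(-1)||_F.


det(T) = 6*9 - 2*1 = 52
T^(-1) = (1/52) * [[9, -2], [-1, 6]] = [[0.1731, -0.0385], [-0.0192, 0.1154]]
||T^(-1)||_F^2 = 0.1731^2 + (-0.0385)^2 + (-0.0192)^2 + 0.1154^2 = 0.0451
||T^(-1)||_F = sqrt(0.0451) = 0.2124

0.2124


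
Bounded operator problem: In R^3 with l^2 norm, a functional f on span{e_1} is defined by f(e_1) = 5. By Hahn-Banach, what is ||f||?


The norm of f is given by ||f|| = sup_{||x||=1} |f(x)|.
On span{e_1}, ||e_1|| = 1, so ||f|| = |f(e_1)| / ||e_1||
= |5| / 1 = 5.0000

5.0000


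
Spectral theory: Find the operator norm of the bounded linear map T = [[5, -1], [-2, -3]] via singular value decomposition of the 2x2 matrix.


A^T A = [[29, 1], [1, 10]]
trace(A^T A) = 39, det(A^T A) = 289
discriminant = 39^2 - 4*289 = 365
Largest eigenvalue of A^T A = (trace + sqrt(disc))/2 = 29.0525
||T|| = sqrt(29.0525) = 5.3900

5.3900


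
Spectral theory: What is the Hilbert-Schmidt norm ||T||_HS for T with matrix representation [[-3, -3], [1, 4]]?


The Hilbert-Schmidt norm is sqrt(sum of squares of all entries).
Sum of squares = (-3)^2 + (-3)^2 + 1^2 + 4^2
= 9 + 9 + 1 + 16 = 35
||T||_HS = sqrt(35) = 5.9161

5.9161


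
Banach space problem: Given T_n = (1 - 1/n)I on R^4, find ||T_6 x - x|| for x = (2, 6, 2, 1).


T_6 x - x = (1 - 1/6)x - x = -x/6
||x|| = sqrt(45) = 6.7082
||T_6 x - x|| = ||x||/6 = 6.7082/6 = 1.1180

1.1180


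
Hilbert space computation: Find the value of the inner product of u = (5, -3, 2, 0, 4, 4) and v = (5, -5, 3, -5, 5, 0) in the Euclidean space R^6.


Computing the standard inner product <u, v> = sum u_i * v_i
= 5*5 + -3*-5 + 2*3 + 0*-5 + 4*5 + 4*0
= 25 + 15 + 6 + 0 + 20 + 0
= 66

66


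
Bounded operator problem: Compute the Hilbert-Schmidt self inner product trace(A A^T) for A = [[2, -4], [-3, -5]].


trace(A * A^T) = sum of squares of all entries
= 2^2 + (-4)^2 + (-3)^2 + (-5)^2
= 4 + 16 + 9 + 25
= 54

54


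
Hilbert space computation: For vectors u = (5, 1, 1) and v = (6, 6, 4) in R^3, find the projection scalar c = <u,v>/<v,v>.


Computing <u,v> = 5*6 + 1*6 + 1*4 = 40
Computing <v,v> = 6^2 + 6^2 + 4^2 = 88
Projection coefficient = 40/88 = 0.4545

0.4545


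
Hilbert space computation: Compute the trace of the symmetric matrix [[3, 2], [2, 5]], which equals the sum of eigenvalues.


For a self-adjoint (symmetric) matrix, the eigenvalues are real.
The sum of eigenvalues equals the trace of the matrix.
trace = 3 + 5 = 8

8


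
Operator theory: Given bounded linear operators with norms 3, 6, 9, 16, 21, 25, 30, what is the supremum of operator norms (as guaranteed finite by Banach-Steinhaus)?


By the Uniform Boundedness Principle, the supremum of norms is finite.
sup_k ||T_k|| = max(3, 6, 9, 16, 21, 25, 30) = 30

30


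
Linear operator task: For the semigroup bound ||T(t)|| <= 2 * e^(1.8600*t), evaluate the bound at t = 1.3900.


||T(1.3900)|| <= 2 * exp(1.8600 * 1.3900)
= 2 * exp(2.5854)
= 2 * 13.2686
= 26.5372

26.5372


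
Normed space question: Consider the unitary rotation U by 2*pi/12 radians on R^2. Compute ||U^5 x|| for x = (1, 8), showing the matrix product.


U is a rotation by theta = 2*pi/12
U^5 = rotation by 5*theta = 10*pi/12
cos(10*pi/12) = -0.8660, sin(10*pi/12) = 0.5000
U^5 x = (-0.8660 * 1 - 0.5000 * 8, 0.5000 * 1 + -0.8660 * 8)
= (-4.8660, -6.4282)
||U^5 x|| = sqrt((-4.8660)^2 + (-6.4282)^2) = sqrt(65.0000) = 8.0623

8.0623


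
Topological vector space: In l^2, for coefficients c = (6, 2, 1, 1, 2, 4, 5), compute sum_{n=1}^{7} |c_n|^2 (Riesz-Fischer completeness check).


sum |c_n|^2 = 6^2 + 2^2 + 1^2 + 1^2 + 2^2 + 4^2 + 5^2
= 36 + 4 + 1 + 1 + 4 + 16 + 25
= 87

87


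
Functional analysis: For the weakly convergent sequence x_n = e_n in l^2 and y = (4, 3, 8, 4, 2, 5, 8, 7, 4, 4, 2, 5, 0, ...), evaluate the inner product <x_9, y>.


x_9 = e_9 is the standard basis vector with 1 in position 9.
<x_9, y> = y_9 = 4
As n -> infinity, <x_n, y> -> 0, confirming weak convergence of (x_n) to 0.

4


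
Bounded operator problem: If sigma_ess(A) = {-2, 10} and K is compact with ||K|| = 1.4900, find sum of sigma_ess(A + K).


By Weyl's theorem, the essential spectrum is invariant under compact perturbations.
sigma_ess(A + K) = sigma_ess(A) = {-2, 10}
Sum = -2 + 10 = 8

8


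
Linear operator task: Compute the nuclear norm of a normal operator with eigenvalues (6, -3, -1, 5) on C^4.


For a normal operator, singular values equal |eigenvalues|.
Trace norm = sum |lambda_i| = 6 + 3 + 1 + 5
= 15

15


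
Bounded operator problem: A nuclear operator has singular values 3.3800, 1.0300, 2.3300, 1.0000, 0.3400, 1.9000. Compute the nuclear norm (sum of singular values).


The nuclear norm is the sum of all singular values.
||T||_1 = 3.3800 + 1.0300 + 2.3300 + 1.0000 + 0.3400 + 1.9000
= 9.9800

9.9800


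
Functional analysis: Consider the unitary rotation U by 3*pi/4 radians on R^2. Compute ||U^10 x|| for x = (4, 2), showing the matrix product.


U is a rotation by theta = 3*pi/4
U^10 = rotation by 10*theta = 30*pi/4 = 6*pi/4 (mod 2*pi)
cos(6*pi/4) = 0.0000, sin(6*pi/4) = -1.0000
U^10 x = (0.0000 * 4 - -1.0000 * 2, -1.0000 * 4 + 0.0000 * 2)
= (2.0000, -4.0000)
||U^10 x|| = sqrt(2.0000^2 + (-4.0000)^2) = sqrt(20.0000) = 4.4721

4.4721


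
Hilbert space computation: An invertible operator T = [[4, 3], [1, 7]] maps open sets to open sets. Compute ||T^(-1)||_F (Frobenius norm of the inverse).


det(T) = 4*7 - 3*1 = 25
T^(-1) = (1/25) * [[7, -3], [-1, 4]] = [[0.2800, -0.1200], [-0.0400, 0.1600]]
||T^(-1)||_F^2 = 0.2800^2 + (-0.1200)^2 + (-0.0400)^2 + 0.1600^2 = 0.1200
||T^(-1)||_F = sqrt(0.1200) = 0.3464

0.3464


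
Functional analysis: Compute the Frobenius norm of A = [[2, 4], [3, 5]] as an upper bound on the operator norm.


||A||_F^2 = sum a_ij^2
= 2^2 + 4^2 + 3^2 + 5^2
= 4 + 16 + 9 + 25 = 54
||A||_F = sqrt(54) = 7.3485

7.3485


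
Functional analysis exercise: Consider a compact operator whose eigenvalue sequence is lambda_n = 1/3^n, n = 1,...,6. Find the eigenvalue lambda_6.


The eigenvalue formula gives lambda_6 = 1/3^6
= 1/729
= 0.0014

0.0014


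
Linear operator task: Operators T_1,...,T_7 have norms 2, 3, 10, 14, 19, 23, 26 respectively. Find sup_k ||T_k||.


By the Uniform Boundedness Principle, the supremum of norms is finite.
sup_k ||T_k|| = max(2, 3, 10, 14, 19, 23, 26) = 26

26


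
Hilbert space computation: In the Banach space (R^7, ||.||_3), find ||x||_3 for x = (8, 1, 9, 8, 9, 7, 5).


The l^3 norm = (sum |x_i|^3)^(1/3)
Sum of 3th powers = 512 + 1 + 729 + 512 + 729 + 343 + 125 = 2951
||x||_3 = (2951)^(1/3) = 14.3435

14.3435
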